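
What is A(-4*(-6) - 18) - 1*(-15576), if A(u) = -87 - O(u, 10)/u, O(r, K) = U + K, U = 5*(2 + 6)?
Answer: 46442/3 ≈ 15481.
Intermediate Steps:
U = 40 (U = 5*8 = 40)
O(r, K) = 40 + K
A(u) = -87 - 50/u (A(u) = -87 - (40 + 10)/u = -87 - 50/u)
A(-4*(-6) - 18) - 1*(-15576) = (-87 - 50/(-4*(-6) - 18)) - 1*(-15576) = (-87 - 50/(24 - 18)) + 15576 = (-87 - 50/6) + 15576 = (-87 - 50*⅙) + 15576 = (-87 - 25/3) + 15576 = -286/3 + 15576 = 46442/3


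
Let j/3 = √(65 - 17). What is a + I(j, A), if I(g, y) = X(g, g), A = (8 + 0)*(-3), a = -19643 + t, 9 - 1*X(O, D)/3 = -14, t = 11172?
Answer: -8402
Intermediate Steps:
X(O, D) = 69 (X(O, D) = 27 - 3*(-14) = 27 + 42 = 69)
a = -8471 (a = -19643 + 11172 = -8471)
A = -24 (A = 8*(-3) = -24)
j = 12*√3 (j = 3*√(65 - 17) = 3*√48 = 3*(4*√3) = 12*√3 ≈ 20.785)
I(g, y) = 69
a + I(j, A) = -8471 + 69 = -8402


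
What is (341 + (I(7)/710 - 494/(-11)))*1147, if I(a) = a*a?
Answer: 3457618883/7810 ≈ 4.4272e+5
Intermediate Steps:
I(a) = a²
(341 + (I(7)/710 - 494/(-11)))*1147 = (341 + (7²/710 - 494/(-11)))*1147 = (341 + (49*(1/710) - 494*(-1/11)))*1147 = (341 + (49/710 + 494/11))*1147 = (341 + 351279/7810)*1147 = (3014489/7810)*1147 = 3457618883/7810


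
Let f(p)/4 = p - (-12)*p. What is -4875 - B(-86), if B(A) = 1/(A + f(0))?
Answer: -419249/86 ≈ -4875.0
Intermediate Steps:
f(p) = 52*p (f(p) = 4*(p - (-12)*p) = 4*(p + 12*p) = 4*(13*p) = 52*p)
B(A) = 1/A (B(A) = 1/(A + 52*0) = 1/(A + 0) = 1/A)
-4875 - B(-86) = -4875 - 1/(-86) = -4875 - 1*(-1/86) = -4875 + 1/86 = -419249/86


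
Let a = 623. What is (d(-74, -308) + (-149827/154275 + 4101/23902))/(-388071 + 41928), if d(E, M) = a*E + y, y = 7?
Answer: 9998669851937/75082103122950 ≈ 0.13317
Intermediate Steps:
d(E, M) = 7 + 623*E (d(E, M) = 623*E + 7 = 7 + 623*E)
(d(-74, -308) + (-149827/154275 + 4101/23902))/(-388071 + 41928) = ((7 + 623*(-74)) + (-149827/154275 + 4101/23902))/(-388071 + 41928) = ((7 - 46102) + (-149827*1/154275 + 4101*(1/23902)))/(-346143) = (-46095 + (-149827/154275 + 4101/23902))*(-1/346143) = (-46095 - 173440187/216910650)*(-1/346143) = -9998669851937/216910650*(-1/346143) = 9998669851937/75082103122950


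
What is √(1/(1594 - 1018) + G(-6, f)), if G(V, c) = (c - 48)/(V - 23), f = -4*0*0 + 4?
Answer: √735817/696 ≈ 1.2325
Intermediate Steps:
f = 4 (f = 0*0 + 4 = 0 + 4 = 4)
G(V, c) = (-48 + c)/(-23 + V)
√(1/(1594 - 1018) + G(-6, f)) = √(1/(1594 - 1018) + (-48 + 4)/(-23 - 6)) = √(1/576 - 44/(-29)) = √(1/576 - 1/29*(-44)) = √(1/576 + 44/29) = √(25373/16704) = √735817/696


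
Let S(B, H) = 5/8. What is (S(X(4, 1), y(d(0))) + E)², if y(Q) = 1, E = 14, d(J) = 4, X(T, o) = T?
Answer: 13689/64 ≈ 213.89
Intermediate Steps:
S(B, H) = 5/8 (S(B, H) = 5*(⅛) = 5/8)
(S(X(4, 1), y(d(0))) + E)² = (5/8 + 14)² = (117/8)² = 13689/64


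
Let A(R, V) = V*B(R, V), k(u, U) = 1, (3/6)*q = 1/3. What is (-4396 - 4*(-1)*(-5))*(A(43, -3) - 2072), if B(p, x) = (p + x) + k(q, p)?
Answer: 9693120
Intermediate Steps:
q = 2/3 (q = 2*(1/3) = 2/3 ≈ 0.66667)
B(p, x) = 1 + p + x (B(p, x) = (p + x) + 1 = 1 + p + x)
A(R, V) = V*(1 + R + V)
(-4396 - 4*(-1)*(-5))*(A(43, -3) - 2072) = (-4396 - 4*(-1)*(-5))*(-3*(1 + 43 - 3) - 2072) = (-4396 + 4*(-5))*(-3*41 - 2072) = (-4396 - 20)*(-123 - 2072) = -4416*(-2195) = 9693120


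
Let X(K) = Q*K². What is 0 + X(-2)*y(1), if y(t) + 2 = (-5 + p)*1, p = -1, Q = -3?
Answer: 96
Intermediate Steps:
X(K) = -3*K²
y(t) = -8 (y(t) = -2 + (-5 - 1)*1 = -2 - 6*1 = -2 - 6 = -8)
0 + X(-2)*y(1) = 0 - 3*(-2)²*(-8) = 0 - 3*4*(-8) = 0 - 12*(-8) = 0 + 96 = 96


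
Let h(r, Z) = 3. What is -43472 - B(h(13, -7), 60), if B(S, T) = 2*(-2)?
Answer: -43468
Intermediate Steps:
B(S, T) = -4
-43472 - B(h(13, -7), 60) = -43472 - 1*(-4) = -43472 + 4 = -43468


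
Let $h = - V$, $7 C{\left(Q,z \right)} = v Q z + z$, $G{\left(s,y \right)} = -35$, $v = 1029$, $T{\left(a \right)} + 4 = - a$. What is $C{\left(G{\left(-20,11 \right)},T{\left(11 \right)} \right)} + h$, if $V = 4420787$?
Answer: $- \frac{30405299}{7} \approx -4.3436 \cdot 10^{6}$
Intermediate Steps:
$T{\left(a \right)} = -4 - a$
$C{\left(Q,z \right)} = \frac{z}{7} + 147 Q z$ ($C{\left(Q,z \right)} = \frac{1029 Q z + z}{7} = \frac{z + 1029 Q z}{7} = \frac{z}{7} + 147 Q z$)
$h = -4420787$ ($h = \left(-1\right) 4420787 = -4420787$)
$C{\left(G{\left(-20,11 \right)},T{\left(11 \right)} \right)} + h = \frac{\left(-4 - 11\right) \left(1 + 1029 \left(-35\right)\right)}{7} - 4420787 = \frac{\left(-4 - 11\right) \left(1 - 36015\right)}{7} - 4420787 = \frac{1}{7} \left(-15\right) \left(-36014\right) - 4420787 = \frac{540210}{7} - 4420787 = - \frac{30405299}{7}$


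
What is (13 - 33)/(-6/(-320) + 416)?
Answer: -3200/66563 ≈ -0.048075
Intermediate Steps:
(13 - 33)/(-6/(-320) + 416) = -20/(-6*(-1/320) + 416) = -20/(3/160 + 416) = -20/66563/160 = -20*160/66563 = -3200/66563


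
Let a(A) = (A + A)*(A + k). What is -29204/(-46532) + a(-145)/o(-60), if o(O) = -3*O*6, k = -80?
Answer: 8521537/139596 ≈ 61.044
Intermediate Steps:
o(O) = -18*O
a(A) = 2*A*(-80 + A) (a(A) = (A + A)*(A - 80) = (2*A)*(-80 + A) = 2*A*(-80 + A))
-29204/(-46532) + a(-145)/o(-60) = -29204/(-46532) + (2*(-145)*(-80 - 145))/((-18*(-60))) = -29204*(-1/46532) + (2*(-145)*(-225))/1080 = 7301/11633 + 65250*(1/1080) = 7301/11633 + 725/12 = 8521537/139596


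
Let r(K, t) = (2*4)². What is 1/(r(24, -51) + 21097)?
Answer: 1/21161 ≈ 4.7257e-5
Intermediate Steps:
r(K, t) = 64 (r(K, t) = 8² = 64)
1/(r(24, -51) + 21097) = 1/(64 + 21097) = 1/21161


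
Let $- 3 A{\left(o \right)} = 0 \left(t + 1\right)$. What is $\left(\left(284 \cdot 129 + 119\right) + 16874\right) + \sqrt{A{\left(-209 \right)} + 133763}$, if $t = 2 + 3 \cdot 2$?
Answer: $53629 + \sqrt{133763} \approx 53995.0$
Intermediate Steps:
$t = 8$ ($t = 2 + 6 = 8$)
$A{\left(o \right)} = 0$ ($A{\left(o \right)} = - \frac{0 \left(8 + 1\right)}{3} = - \frac{0 \cdot 9}{3} = \left(- \frac{1}{3}\right) 0 = 0$)
$\left(\left(284 \cdot 129 + 119\right) + 16874\right) + \sqrt{A{\left(-209 \right)} + 133763} = \left(\left(284 \cdot 129 + 119\right) + 16874\right) + \sqrt{0 + 133763} = \left(\left(36636 + 119\right) + 16874\right) + \sqrt{133763} = \left(36755 + 16874\right) + \sqrt{133763} = 53629 + \sqrt{133763}$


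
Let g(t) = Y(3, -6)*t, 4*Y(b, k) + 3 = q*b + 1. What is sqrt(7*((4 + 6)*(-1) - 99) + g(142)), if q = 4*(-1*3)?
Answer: 8*I*sqrt(33) ≈ 45.956*I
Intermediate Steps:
q = -12 (q = 4*(-3) = -12)
Y(b, k) = -1/2 - 3*b (Y(b, k) = -3/4 + (-12*b + 1)/4 = -3/4 + (1 - 12*b)/4 = -3/4 + (1/4 - 3*b) = -1/2 - 3*b)
g(t) = -19*t/2 (g(t) = (-1/2 - 3*3)*t = (-1/2 - 9)*t = -19*t/2)
sqrt(7*((4 + 6)*(-1) - 99) + g(142)) = sqrt(7*((4 + 6)*(-1) - 99) - 19/2*142) = sqrt(7*(10*(-1) - 99) - 1349) = sqrt(7*(-10 - 99) - 1349) = sqrt(7*(-109) - 1349) = sqrt(-763 - 1349) = sqrt(-2112) = 8*I*sqrt(33)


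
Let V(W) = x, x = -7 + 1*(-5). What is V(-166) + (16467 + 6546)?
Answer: 23001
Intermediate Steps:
x = -12 (x = -7 - 5 = -12)
V(W) = -12
V(-166) + (16467 + 6546) = -12 + (16467 + 6546) = -12 + 23013 = 23001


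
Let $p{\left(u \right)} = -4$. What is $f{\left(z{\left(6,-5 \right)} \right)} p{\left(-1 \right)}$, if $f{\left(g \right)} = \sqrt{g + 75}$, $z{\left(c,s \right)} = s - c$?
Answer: $-32$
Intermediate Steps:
$f{\left(g \right)} = \sqrt{75 + g}$
$f{\left(z{\left(6,-5 \right)} \right)} p{\left(-1 \right)} = \sqrt{75 - 11} \left(-4\right) = \sqrt{64} \left(-4\right) = 8 \left(-4\right) = -32$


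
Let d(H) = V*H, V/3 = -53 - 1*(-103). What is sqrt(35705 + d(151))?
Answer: sqrt(58355) ≈ 241.57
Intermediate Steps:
V = 150 (V = 3*(-53 - 1*(-103)) = 3*(-53 + 103) = 3*50 = 150)
d(H) = 150*H
sqrt(35705 + d(151)) = sqrt(35705 + 150*151) = sqrt(35705 + 22650) = sqrt(58355)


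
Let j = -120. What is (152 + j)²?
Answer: 1024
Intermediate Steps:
(152 + j)² = (152 - 120)² = 32² = 1024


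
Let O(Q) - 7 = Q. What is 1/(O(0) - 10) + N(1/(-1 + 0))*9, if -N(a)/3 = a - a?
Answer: -1/3 ≈ -0.33333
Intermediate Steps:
O(Q) = 7 + Q
N(a) = 0 (N(a) = -3*(a - a) = -3*0 = 0)
1/(O(0) - 10) + N(1/(-1 + 0))*9 = 1/((7 + 0) - 10) + 0*9 = 1/(7 - 10) + 0 = 1/(-3) + 0 = -1/3 + 0 = -1/3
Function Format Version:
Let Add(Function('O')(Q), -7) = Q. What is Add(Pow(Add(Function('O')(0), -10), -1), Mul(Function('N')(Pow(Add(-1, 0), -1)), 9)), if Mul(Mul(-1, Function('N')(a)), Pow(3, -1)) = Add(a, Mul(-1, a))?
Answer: Rational(-1, 3) ≈ -0.33333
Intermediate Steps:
Function('O')(Q) = Add(7, Q)
Function('N')(a) = 0 (Function('N')(a) = Mul(-3, Add(a, Mul(-1, a))) = Mul(-3, 0) = 0)
Add(Pow(Add(Function('O')(0), -10), -1), Mul(Function('N')(Pow(Add(-1, 0), -1)), 9)) = Add(Pow(Add(Add(7, 0), -10), -1), Mul(0, 9)) = Add(Pow(Add(7, -10), -1), 0) = Add(Pow(-3, -1), 0) = Add(Rational(-1, 3), 0) = Rational(-1, 3)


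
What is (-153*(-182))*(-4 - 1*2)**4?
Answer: 36088416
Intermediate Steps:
(-153*(-182))*(-4 - 1*2)**4 = 27846*(-4 - 2)**4 = 27846*(-6)**4 = 27846*1296 = 36088416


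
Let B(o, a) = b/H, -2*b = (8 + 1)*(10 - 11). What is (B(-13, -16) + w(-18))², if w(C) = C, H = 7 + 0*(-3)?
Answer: 59049/196 ≈ 301.27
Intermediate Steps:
b = 9/2 (b = -(8 + 1)*(10 - 11)/2 = -9*(-1)/2 = -½*(-9) = 9/2 ≈ 4.5000)
H = 7 (H = 7 + 0 = 7)
B(o, a) = 9/14 (B(o, a) = (9/2)/7 = (9/2)*(⅐) = 9/14)
(B(-13, -16) + w(-18))² = (9/14 - 18)² = (-243/14)² = 59049/196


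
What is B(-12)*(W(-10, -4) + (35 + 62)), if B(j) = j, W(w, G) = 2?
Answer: -1188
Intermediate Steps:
B(-12)*(W(-10, -4) + (35 + 62)) = -12*(2 + (35 + 62)) = -12*(2 + 97) = -12*99 = -1188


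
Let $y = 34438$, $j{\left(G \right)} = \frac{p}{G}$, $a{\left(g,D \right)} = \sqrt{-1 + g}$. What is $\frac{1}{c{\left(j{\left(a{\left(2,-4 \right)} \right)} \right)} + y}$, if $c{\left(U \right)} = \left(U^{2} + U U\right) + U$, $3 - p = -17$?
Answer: $\frac{1}{35258} \approx 2.8362 \cdot 10^{-5}$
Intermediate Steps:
$p = 20$ ($p = 3 - -17 = 3 + 17 = 20$)
$j{\left(G \right)} = \frac{20}{G}$
$c{\left(U \right)} = U + 2 U^{2}$ ($c{\left(U \right)} = \left(U^{2} + U^{2}\right) + U = 2 U^{2} + U = U + 2 U^{2}$)
$\frac{1}{c{\left(j{\left(a{\left(2,-4 \right)} \right)} \right)} + y} = \frac{1}{\frac{20}{\sqrt{-1 + 2}} \left(1 + 2 \frac{20}{\sqrt{-1 + 2}}\right) + 34438} = \frac{1}{\frac{20}{\sqrt{1}} \left(1 + 2 \frac{20}{\sqrt{1}}\right) + 34438} = \frac{1}{\frac{20}{1} \left(1 + 2 \cdot \frac{20}{1}\right) + 34438} = \frac{1}{20 \cdot 1 \left(1 + 2 \cdot 20 \cdot 1\right) + 34438} = \frac{1}{20 \left(1 + 2 \cdot 20\right) + 34438} = \frac{1}{20 \left(1 + 40\right) + 34438} = \frac{1}{20 \cdot 41 + 34438} = \frac{1}{820 + 34438} = \frac{1}{35258}$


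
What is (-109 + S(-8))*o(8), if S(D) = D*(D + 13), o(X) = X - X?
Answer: 0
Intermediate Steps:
o(X) = 0
S(D) = D*(13 + D)
(-109 + S(-8))*o(8) = (-109 - 8*(13 - 8))*0 = (-109 - 8*5)*0 = (-109 - 40)*0 = -149*0 = 0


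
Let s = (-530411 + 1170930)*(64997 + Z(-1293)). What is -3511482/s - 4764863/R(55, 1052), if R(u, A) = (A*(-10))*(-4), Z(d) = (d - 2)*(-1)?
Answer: -50580589050815621/446692723964960 ≈ -113.23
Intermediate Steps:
Z(d) = 2 - d (Z(d) = (-2 + d)*(-1) = 2 - d)
R(u, A) = 40*A (R(u, A) = -10*A*(-4) = 40*A)
s = 42461285548 (s = (-530411 + 1170930)*(64997 + (2 - 1*(-1293))) = 640519*(64997 + (2 + 1293)) = 640519*(64997 + 1295) = 640519*66292 = 42461285548)
-3511482/s - 4764863/R(55, 1052) = -3511482/42461285548 - 4764863/(40*1052) = -3511482*1/42461285548 - 4764863/42080 = -1755741/21230642774 - 4764863*1/42080 = -1755741/21230642774 - 4764863/42080 = -50580589050815621/446692723964960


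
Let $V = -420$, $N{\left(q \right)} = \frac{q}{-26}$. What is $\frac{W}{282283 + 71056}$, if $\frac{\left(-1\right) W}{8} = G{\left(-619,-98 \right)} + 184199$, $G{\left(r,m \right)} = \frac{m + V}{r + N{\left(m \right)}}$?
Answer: $- \frac{5892921344}{1413002661} \approx -4.1705$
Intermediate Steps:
$N{\left(q \right)} = - \frac{q}{26}$ ($N{\left(q \right)} = q \left(- \frac{1}{26}\right) = - \frac{q}{26}$)
$G{\left(r,m \right)} = \frac{-420 + m}{r - \frac{m}{26}}$ ($G{\left(r,m \right)} = \frac{m - 420}{r - \frac{m}{26}} = \frac{-420 + m}{r - \frac{m}{26}}$)
$W = - \frac{5892921344}{3999}$ ($W = - 8 \left(\frac{26 \left(420 - -98\right)}{-98 - -16094} + 184199\right) = - 8 \left(\frac{26 \left(420 + 98\right)}{-98 + 16094} + 184199\right) = - 8 \left(26 \cdot \frac{1}{15996} \cdot 518 + 184199\right) = - 8 \left(\frac{3367}{3999} + 184199\right) = \left(-8\right) \frac{736615168}{3999} = - \frac{5892921344}{3999} \approx -1.4736 \cdot 10^{6}$)
$\frac{W}{282283 + 71056} = - \frac{5892921344}{3999 \left(282283 + 71056\right)} = - \frac{5892921344}{3999 \cdot 353339} = \left(- \frac{5892921344}{3999}\right) \frac{1}{353339} = - \frac{5892921344}{1413002661}$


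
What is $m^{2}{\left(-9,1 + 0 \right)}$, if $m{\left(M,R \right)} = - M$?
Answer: $81$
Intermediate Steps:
$m^{2}{\left(-9,1 + 0 \right)} = \left(\left(-1\right) \left(-9\right)\right)^{2} = 9^{2} = 81$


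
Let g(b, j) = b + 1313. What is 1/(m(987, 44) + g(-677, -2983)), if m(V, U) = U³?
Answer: 1/85820 ≈ 1.1652e-5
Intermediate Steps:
g(b, j) = 1313 + b
1/(m(987, 44) + g(-677, -2983)) = 1/(44³ + (1313 - 677)) = 1/(85184 + 636) = 1/85820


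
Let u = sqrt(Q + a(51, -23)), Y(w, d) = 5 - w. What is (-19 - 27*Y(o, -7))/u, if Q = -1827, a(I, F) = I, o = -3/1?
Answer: 235*I*sqrt(111)/444 ≈ 5.5763*I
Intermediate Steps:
o = -3 (o = -3*1 = -3)
u = 4*I*sqrt(111) (u = sqrt(-1827 + 51) = sqrt(-1776) = 4*I*sqrt(111) ≈ 42.143*I)
(-19 - 27*Y(o, -7))/u = (-19 - 27*(5 - 1*(-3)))/((4*I*sqrt(111))) = (-19 - 27*(5 + 3))*(-I*sqrt(111)/444) = (-19 - 27*8)*(-I*sqrt(111)/444) = (-19 - 216)*(-I*sqrt(111)/444) = -(-235)*I*sqrt(111)/444 = 235*I*sqrt(111)/444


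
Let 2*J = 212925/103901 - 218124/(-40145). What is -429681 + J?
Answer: -512065496874663/1191744470 ≈ -4.2968e+5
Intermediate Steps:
J = 4458739407/1191744470 (J = (212925/103901 - 218124/(-40145))/2 = (212925*(1/103901) - 218124*(-1/40145))/2 = (212925/103901 + 218124/40145)/2 = (½)*(4458739407/595872235) = 4458739407/1191744470 ≈ 3.7414)
-429681 + J = -429681 + 4458739407/1191744470 = -512065496874663/1191744470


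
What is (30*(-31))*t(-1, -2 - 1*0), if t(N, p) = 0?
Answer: 0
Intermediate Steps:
(30*(-31))*t(-1, -2 - 1*0) = (30*(-31))*0 = -930*0 = 0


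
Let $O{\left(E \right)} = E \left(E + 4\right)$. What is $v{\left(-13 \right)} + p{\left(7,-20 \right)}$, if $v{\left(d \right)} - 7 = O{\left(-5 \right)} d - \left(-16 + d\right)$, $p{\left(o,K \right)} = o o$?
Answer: $20$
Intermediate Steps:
$O{\left(E \right)} = E \left(4 + E\right)$
$p{\left(o,K \right)} = o^{2}$
$v{\left(d \right)} = 23 + 4 d$ ($v{\left(d \right)} = 7 - \left(-16 + d - - 5 \left(4 - 5\right) d\right) = 7 - \left(-16 + d - \left(-5\right) \left(-1\right) d\right) = 7 + \left(5 d - \left(-16 + d\right)\right) = 7 + \left(16 + 4 d\right) = 23 + 4 d$)
$v{\left(-13 \right)} + p{\left(7,-20 \right)} = \left(23 + 4 \left(-13\right)\right) + 7^{2} = \left(23 - 52\right) + 49 = -29 + 49 = 20$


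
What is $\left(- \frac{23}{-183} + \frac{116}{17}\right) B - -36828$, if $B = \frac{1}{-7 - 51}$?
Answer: $\frac{6645149045}{180438} \approx 36828.0$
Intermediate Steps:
$B = - \frac{1}{58}$ ($B = \frac{1}{-58} = - \frac{1}{58} \approx -0.017241$)
$\left(- \frac{23}{-183} + \frac{116}{17}\right) B - -36828 = \left(- \frac{23}{-183} + \frac{116}{17}\right) \left(- \frac{1}{58}\right) - -36828 = \left(\left(-23\right) \left(- \frac{1}{183}\right) + 116 \cdot \frac{1}{17}\right) \left(- \frac{1}{58}\right) + 36828 = \left(\frac{23}{183} + \frac{116}{17}\right) \left(- \frac{1}{58}\right) + 36828 = \frac{21619}{3111} \left(- \frac{1}{58}\right) + 36828 = - \frac{21619}{180438} + 36828 = \frac{6645149045}{180438}$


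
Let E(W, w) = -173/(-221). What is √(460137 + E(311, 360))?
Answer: 5*√898943578/221 ≈ 678.33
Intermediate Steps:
E(W, w) = 173/221 (E(W, w) = -173*(-1/221) = 173/221)
√(460137 + E(311, 360)) = √(460137 + 173/221) = √(101690450/221) = 5*√898943578/221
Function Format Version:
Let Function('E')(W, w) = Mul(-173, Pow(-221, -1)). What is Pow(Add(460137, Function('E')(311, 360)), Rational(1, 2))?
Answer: Mul(Rational(5, 221), Pow(898943578, Rational(1, 2))) ≈ 678.33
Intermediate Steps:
Function('E')(W, w) = Rational(173, 221) (Function('E')(W, w) = Mul(-173, Rational(-1, 221)) = Rational(173, 221))
Pow(Add(460137, Function('E')(311, 360)), Rational(1, 2)) = Pow(Add(460137, Rational(173, 221)), Rational(1, 2)) = Pow(Rational(101690450, 221), Rational(1, 2)) = Mul(Rational(5, 221), Pow(898943578, Rational(1, 2)))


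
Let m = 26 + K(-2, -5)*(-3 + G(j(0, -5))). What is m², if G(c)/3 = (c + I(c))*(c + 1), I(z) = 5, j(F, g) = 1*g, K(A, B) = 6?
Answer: 64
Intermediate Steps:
j(F, g) = g
G(c) = 3*(1 + c)*(5 + c) (G(c) = 3*((c + 5)*(c + 1)) = 3*((5 + c)*(1 + c)) = 3*((1 + c)*(5 + c)) = 3*(1 + c)*(5 + c))
m = 8 (m = 26 + 6*(-3 + (15 + 3*(-5)² + 18*(-5))) = 26 + 6*(-3 + (15 + 3*25 - 90)) = 26 + 6*(-3 + (15 + 75 - 90)) = 26 + 6*(-3 + 0) = 26 + 6*(-3) = 26 - 18 = 8)
m² = 8² = 64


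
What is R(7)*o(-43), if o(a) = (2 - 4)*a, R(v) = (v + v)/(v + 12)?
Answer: 1204/19 ≈ 63.368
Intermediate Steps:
R(v) = 2*v/(12 + v) (R(v) = (2*v)/(12 + v) = 2*v/(12 + v))
o(a) = -2*a
R(7)*o(-43) = (2*7/(12 + 7))*(-2*(-43)) = (2*7/19)*86 = (2*7*(1/19))*86 = (14/19)*86 = 1204/19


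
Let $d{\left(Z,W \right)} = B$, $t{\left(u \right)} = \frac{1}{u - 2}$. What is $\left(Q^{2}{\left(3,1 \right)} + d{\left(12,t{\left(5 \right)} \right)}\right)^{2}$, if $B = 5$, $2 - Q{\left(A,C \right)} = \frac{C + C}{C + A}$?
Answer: $\frac{841}{16} \approx 52.563$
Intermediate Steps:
$Q{\left(A,C \right)} = 2 - \frac{2 C}{A + C}$ ($Q{\left(A,C \right)} = 2 - \frac{C + C}{C + A} = 2 - \frac{2 C}{A + C}$)
$t{\left(u \right)} = \frac{1}{-2 + u}$
$d{\left(Z,W \right)} = 5$
$\left(Q^{2}{\left(3,1 \right)} + d{\left(12,t{\left(5 \right)} \right)}\right)^{2} = \left(\left(2 \cdot 3 \frac{1}{3 + 1}\right)^{2} + 5\right)^{2} = \left(\left(2 \cdot 3 \cdot \frac{1}{4}\right)^{2} + 5\right)^{2} = \left(\left(\frac{3}{2}\right)^{2} + 5\right)^{2} = \left(\frac{9}{4} + 5\right)^{2} = \left(\frac{29}{4}\right)^{2} = \frac{841}{16}$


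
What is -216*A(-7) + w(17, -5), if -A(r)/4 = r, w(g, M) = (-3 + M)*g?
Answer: -6184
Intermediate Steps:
w(g, M) = g*(-3 + M)
A(r) = -4*r
-216*A(-7) + w(17, -5) = -(-864)*(-7) + 17*(-3 - 5) = -216*28 + 17*(-8) = -6048 - 136 = -6184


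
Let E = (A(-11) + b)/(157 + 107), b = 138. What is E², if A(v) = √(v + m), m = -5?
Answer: 4757/17424 + 23*I/1452 ≈ 0.27301 + 0.01584*I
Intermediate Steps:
A(v) = √(-5 + v) (A(v) = √(v - 5) = √(-5 + v))
E = 23/44 + I/66 (E = (√(-5 - 11) + 138)/(157 + 107) = (√(-16) + 138)/264 = (4*I + 138)*(1/264) = (138 + 4*I)*(1/264) = 23/44 + I/66 ≈ 0.52273 + 0.015152*I)
E² = (23/44 + I/66)²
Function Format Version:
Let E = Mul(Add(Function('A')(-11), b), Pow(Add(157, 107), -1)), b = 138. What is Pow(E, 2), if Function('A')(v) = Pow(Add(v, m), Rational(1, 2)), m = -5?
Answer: Add(Rational(4757, 17424), Mul(Rational(23, 1452), I)) ≈ Add(0.27301, Mul(0.015840, I))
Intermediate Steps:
Function('A')(v) = Pow(Add(-5, v), Rational(1, 2)) (Function('A')(v) = Pow(Add(v, -5), Rational(1, 2)) = Pow(Add(-5, v), Rational(1, 2)))
E = Add(Rational(23, 44), Mul(Rational(1, 66), I)) (E = Mul(Add(Pow(Add(-5, -11), Rational(1, 2)), 138), Pow(Add(157, 107), -1)) = Mul(Add(Pow(-16, Rational(1, 2)), 138), Pow(264, -1)) = Mul(Add(Mul(4, I), 138), Rational(1, 264)) = Mul(Add(138, Mul(4, I)), Rational(1, 264)) = Add(Rational(23, 44), Mul(Rational(1, 66), I)) ≈ Add(0.52273, Mul(0.015152, I)))
Pow(E, 2) = Pow(Add(Rational(23, 44), Mul(Rational(1, 66), I)), 2)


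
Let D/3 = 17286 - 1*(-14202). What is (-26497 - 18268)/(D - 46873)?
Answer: -44765/47591 ≈ -0.94062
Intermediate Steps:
D = 94464 (D = 3*(17286 - 1*(-14202)) = 3*(17286 + 14202) = 3*31488 = 94464)
(-26497 - 18268)/(D - 46873) = (-26497 - 18268)/(94464 - 46873) = -44765/47591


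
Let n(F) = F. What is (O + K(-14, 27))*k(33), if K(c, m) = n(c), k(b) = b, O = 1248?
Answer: 40722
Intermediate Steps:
K(c, m) = c
(O + K(-14, 27))*k(33) = (1248 - 14)*33 = 1234*33 = 40722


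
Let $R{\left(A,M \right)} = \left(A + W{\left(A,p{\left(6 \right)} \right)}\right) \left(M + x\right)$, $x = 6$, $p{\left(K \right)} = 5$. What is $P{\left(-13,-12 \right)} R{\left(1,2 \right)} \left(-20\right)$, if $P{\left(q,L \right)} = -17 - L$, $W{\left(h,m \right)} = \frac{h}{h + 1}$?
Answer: $1200$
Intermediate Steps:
$W{\left(h,m \right)} = \frac{h}{1 + h}$
$R{\left(A,M \right)} = \left(6 + M\right) \left(A + \frac{A}{1 + A}\right)$ ($R{\left(A,M \right)} = \left(A + \frac{A}{1 + A}\right) \left(M + 6\right) = \left(A + \frac{A}{1 + A}\right) \left(6 + M\right) = \left(6 + M\right) \left(A + \frac{A}{1 + A}\right)$)
$P{\left(-13,-12 \right)} R{\left(1,2 \right)} \left(-20\right) = \left(-17 - -12\right) 1 \frac{1}{1 + 1} \left(6 + 2 + \left(1 + 1\right) \left(6 + 2\right)\right) \left(-20\right) = \left(-17 + 12\right) 1 \cdot \frac{1}{2} \left(6 + 2 + 2 \cdot 8\right) \left(-20\right) = - 5 \cdot 1 \cdot \frac{1}{2} \left(6 + 2 + 16\right) \left(-20\right) = - 5 \cdot 1 \cdot \frac{1}{2} \cdot 24 \left(-20\right) = - 5 \cdot 12 \left(-20\right) = \left(-5\right) \left(-240\right) = 1200$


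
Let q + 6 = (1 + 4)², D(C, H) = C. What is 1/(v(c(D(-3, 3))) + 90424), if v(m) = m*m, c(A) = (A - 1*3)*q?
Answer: 1/103420 ≈ 9.6693e-6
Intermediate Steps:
q = 19 (q = -6 + (1 + 4)² = -6 + 5² = -6 + 25 = 19)
c(A) = -57 + 19*A (c(A) = (A - 1*3)*19 = (A - 3)*19 = (-3 + A)*19 = -57 + 19*A)
v(m) = m²
1/(v(c(D(-3, 3))) + 90424) = 1/((-57 + 19*(-3))² + 90424) = 1/((-57 - 57)² + 90424) = 1/((-114)² + 90424) = 1/(12996 + 90424) = 1/103420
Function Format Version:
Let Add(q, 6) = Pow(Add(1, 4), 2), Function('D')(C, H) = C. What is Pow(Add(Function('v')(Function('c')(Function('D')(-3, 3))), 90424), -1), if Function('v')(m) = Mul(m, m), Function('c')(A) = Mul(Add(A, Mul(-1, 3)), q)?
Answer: Rational(1, 103420) ≈ 9.6693e-6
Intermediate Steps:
q = 19 (q = Add(-6, Pow(Add(1, 4), 2)) = Add(-6, Pow(5, 2)) = Add(-6, 25) = 19)
Function('c')(A) = Add(-57, Mul(19, A)) (Function('c')(A) = Mul(Add(A, Mul(-1, 3)), 19) = Mul(Add(A, -3), 19) = Mul(Add(-3, A), 19) = Add(-57, Mul(19, A)))
Function('v')(m) = Pow(m, 2)
Pow(Add(Function('v')(Function('c')(Function('D')(-3, 3))), 90424), -1) = Pow(Add(Pow(Add(-57, Mul(19, -3)), 2), 90424), -1) = Pow(Add(Pow(Add(-57, -57), 2), 90424), -1) = Pow(Add(Pow(-114, 2), 90424), -1) = Pow(Add(12996, 90424), -1) = Pow(103420, -1) = Rational(1, 103420)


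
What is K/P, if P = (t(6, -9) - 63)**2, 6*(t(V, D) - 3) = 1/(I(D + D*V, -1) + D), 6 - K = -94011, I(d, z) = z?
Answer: 338461200/12967201 ≈ 26.101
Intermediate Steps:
K = 94017 (K = 6 - 1*(-94011) = 6 + 94011 = 94017)
t(V, D) = 3 + 1/(6*(-1 + D))
P = 12967201/3600 (P = ((-17 + 18*(-9))/(6*(-1 - 9)) - 63)**2 = ((1/6)*(-17 - 162)/(-10) - 63)**2 = ((1/6)*(-1/10)*(-179) - 63)**2 = (179/60 - 63)**2 = (-3601/60)**2 = 12967201/3600 ≈ 3602.0)
K/P = 94017/(12967201/3600) = 94017*(3600/12967201) = 338461200/12967201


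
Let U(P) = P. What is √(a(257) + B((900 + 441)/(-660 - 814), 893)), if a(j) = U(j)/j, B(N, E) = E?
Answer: √894 ≈ 29.900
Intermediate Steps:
a(j) = 1 (a(j) = j/j = 1)
√(a(257) + B((900 + 441)/(-660 - 814), 893)) = √(1 + 893) = √894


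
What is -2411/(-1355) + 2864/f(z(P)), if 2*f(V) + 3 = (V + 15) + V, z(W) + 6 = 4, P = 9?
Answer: 972591/1355 ≈ 717.78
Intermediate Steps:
z(W) = -2 (z(W) = -6 + 4 = -2)
f(V) = 6 + V (f(V) = -3/2 + ((V + 15) + V)/2 = -3/2 + ((15 + V) + V)/2 = -3/2 + (15 + 2*V)/2 = -3/2 + (15/2 + V) = 6 + V)
-2411/(-1355) + 2864/f(z(P)) = -2411/(-1355) + 2864/(6 - 2) = -2411*(-1/1355) + 2864/4 = 2411/1355 + 2864*(¼) = 2411/1355 + 716 = 972591/1355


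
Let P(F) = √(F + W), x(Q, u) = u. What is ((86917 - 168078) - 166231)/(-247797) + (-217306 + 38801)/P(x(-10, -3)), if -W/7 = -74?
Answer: 27488/27533 - 35701*√515/103 ≈ -7864.9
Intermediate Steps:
W = 518 (W = -7*(-74) = 518)
P(F) = √(518 + F) (P(F) = √(F + 518) = √(518 + F))
((86917 - 168078) - 166231)/(-247797) + (-217306 + 38801)/P(x(-10, -3)) = ((86917 - 168078) - 166231)/(-247797) + (-217306 + 38801)/(√(518 - 3)) = (-81161 - 166231)*(-1/247797) - 178505*√515/515 = -247392*(-1/247797) - 35701*√515/103 = 27488/27533 - 35701*√515/103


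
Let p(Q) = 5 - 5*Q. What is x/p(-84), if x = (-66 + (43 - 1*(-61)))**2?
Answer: 1444/425 ≈ 3.3976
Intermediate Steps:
x = 1444 (x = (-66 + (43 + 61))**2 = (-66 + 104)**2 = 38**2 = 1444)
x/p(-84) = 1444/(5 - 5*(-84)) = 1444/(5 + 420) = 1444/425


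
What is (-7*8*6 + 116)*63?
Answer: -13860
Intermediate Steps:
(-7*8*6 + 116)*63 = (-56*6 + 116)*63 = (-336 + 116)*63 = -220*63 = -13860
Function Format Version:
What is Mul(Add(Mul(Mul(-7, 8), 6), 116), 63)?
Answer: -13860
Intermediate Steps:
Mul(Add(Mul(Mul(-7, 8), 6), 116), 63) = Mul(Add(Mul(-56, 6), 116), 63) = Mul(Add(-336, 116), 63) = Mul(-220, 63) = -13860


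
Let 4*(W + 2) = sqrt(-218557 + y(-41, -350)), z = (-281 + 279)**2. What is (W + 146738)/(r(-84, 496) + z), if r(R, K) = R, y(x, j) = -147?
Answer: -9171/5 - I*sqrt(13669)/80 ≈ -1834.2 - 1.4614*I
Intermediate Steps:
z = 4 (z = (-2)**2 = 4)
W = -2 + I*sqrt(13669) (W = -2 + sqrt(-218557 - 147)/4 = -2 + sqrt(-218704)/4 = -2 + (4*I*sqrt(13669))/4 = -2 + I*sqrt(13669) ≈ -2.0 + 116.91*I)
(W + 146738)/(r(-84, 496) + z) = ((-2 + I*sqrt(13669)) + 146738)/(-84 + 4) = (146736 + I*sqrt(13669))/(-80) = (146736 + I*sqrt(13669))*(-1/80) = -9171/5 - I*sqrt(13669)/80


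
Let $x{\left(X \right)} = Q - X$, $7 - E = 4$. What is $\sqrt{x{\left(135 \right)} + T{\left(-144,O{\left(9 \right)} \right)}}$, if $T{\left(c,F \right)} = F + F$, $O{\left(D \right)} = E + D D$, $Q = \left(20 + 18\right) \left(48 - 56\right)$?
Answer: $i \sqrt{271} \approx 16.462 i$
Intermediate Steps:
$Q = -304$ ($Q = 38 \left(-8\right) = -304$)
$E = 3$ ($E = 7 - 4 = 3$)
$O{\left(D \right)} = 3 + D^{2}$ ($O{\left(D \right)} = 3 + D D = 3 + D^{2}$)
$T{\left(c,F \right)} = 2 F$
$x{\left(X \right)} = -304 - X$
$\sqrt{x{\left(135 \right)} + T{\left(-144,O{\left(9 \right)} \right)}} = \sqrt{\left(-304 - 135\right) + 2 \left(3 + 9^{2}\right)} = \sqrt{\left(-304 - 135\right) + 2 \left(3 + 81\right)} = \sqrt{-439 + 2 \cdot 84} = \sqrt{-439 + 168} = \sqrt{-271} = i \sqrt{271}$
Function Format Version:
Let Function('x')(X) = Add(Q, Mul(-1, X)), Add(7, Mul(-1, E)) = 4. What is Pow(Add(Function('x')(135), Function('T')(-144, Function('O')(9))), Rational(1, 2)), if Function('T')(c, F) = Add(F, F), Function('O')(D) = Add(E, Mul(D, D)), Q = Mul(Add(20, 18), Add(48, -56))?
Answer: Mul(I, Pow(271, Rational(1, 2))) ≈ Mul(16.462, I)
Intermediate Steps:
Q = -304 (Q = Mul(38, -8) = -304)
E = 3 (E = Add(7, Mul(-1, 4)) = Add(7, -4) = 3)
Function('O')(D) = Add(3, Pow(D, 2)) (Function('O')(D) = Add(3, Mul(D, D)) = Add(3, Pow(D, 2)))
Function('T')(c, F) = Mul(2, F)
Function('x')(X) = Add(-304, Mul(-1, X))
Pow(Add(Function('x')(135), Function('T')(-144, Function('O')(9))), Rational(1, 2)) = Pow(Add(Add(-304, Mul(-1, 135)), Mul(2, Add(3, Pow(9, 2)))), Rational(1, 2)) = Pow(Add(Add(-304, -135), Mul(2, Add(3, 81))), Rational(1, 2)) = Pow(Add(-439, Mul(2, 84)), Rational(1, 2)) = Pow(Add(-439, 168), Rational(1, 2)) = Pow(-271, Rational(1, 2)) = Mul(I, Pow(271, Rational(1, 2)))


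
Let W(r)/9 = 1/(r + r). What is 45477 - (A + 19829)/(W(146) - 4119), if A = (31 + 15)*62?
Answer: 54703584355/1202739 ≈ 45483.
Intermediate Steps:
W(r) = 9/(2*r) (W(r) = 9/(r + r) = 9/((2*r)) = 9*(1/(2*r)) = 9/(2*r))
A = 2852 (A = 46*62 = 2852)
45477 - (A + 19829)/(W(146) - 4119) = 45477 - (2852 + 19829)/((9/2)/146 - 4119) = 45477 - 22681/((9/2)*(1/146) - 4119) = 45477 - 22681/(9/292 - 4119) = 45477 - 22681/(-1202739/292) = 45477 - 22681*(-292)/1202739 = 45477 - 1*(-6622852/1202739) = 45477 + 6622852/1202739 = 54703584355/1202739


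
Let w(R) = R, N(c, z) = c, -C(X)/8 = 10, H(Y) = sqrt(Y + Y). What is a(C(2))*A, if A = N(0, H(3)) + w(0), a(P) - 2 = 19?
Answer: 0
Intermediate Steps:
H(Y) = sqrt(2)*sqrt(Y) (H(Y) = sqrt(2*Y) = sqrt(2)*sqrt(Y))
C(X) = -80 (C(X) = -8*10 = -80)
a(P) = 21 (a(P) = 2 + 19 = 21)
A = 0 (A = 0 + 0 = 0)
a(C(2))*A = 21*0 = 0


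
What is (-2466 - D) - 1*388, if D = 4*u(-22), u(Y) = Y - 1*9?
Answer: -2730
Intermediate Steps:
u(Y) = -9 + Y (u(Y) = Y - 9 = -9 + Y)
D = -124 (D = 4*(-9 - 22) = 4*(-31) = -124)
(-2466 - D) - 1*388 = (-2466 - 1*(-124)) - 1*388 = (-2466 + 124) - 388 = -2342 - 388 = -2730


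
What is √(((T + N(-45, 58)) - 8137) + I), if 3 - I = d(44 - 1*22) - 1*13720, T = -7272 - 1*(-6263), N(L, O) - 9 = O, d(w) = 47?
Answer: √4597 ≈ 67.801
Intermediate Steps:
N(L, O) = 9 + O
T = -1009 (T = -7272 + 6263 = -1009)
I = 13676 (I = 3 - (47 - 1*13720) = 3 - (47 - 13720) = 3 - 1*(-13673) = 3 + 13673 = 13676)
√(((T + N(-45, 58)) - 8137) + I) = √(((-1009 + (9 + 58)) - 8137) + 13676) = √(((-1009 + 67) - 8137) + 13676) = √((-942 - 8137) + 13676) = √(-9079 + 13676) = √4597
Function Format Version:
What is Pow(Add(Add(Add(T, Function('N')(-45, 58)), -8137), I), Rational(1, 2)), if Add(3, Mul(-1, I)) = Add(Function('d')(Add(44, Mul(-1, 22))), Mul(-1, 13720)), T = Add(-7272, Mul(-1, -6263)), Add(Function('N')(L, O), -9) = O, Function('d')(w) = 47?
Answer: Pow(4597, Rational(1, 2)) ≈ 67.801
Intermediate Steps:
Function('N')(L, O) = Add(9, O)
T = -1009 (T = Add(-7272, 6263) = -1009)
I = 13676 (I = Add(3, Mul(-1, Add(47, Mul(-1, 13720)))) = Add(3, Mul(-1, Add(47, -13720))) = Add(3, Mul(-1, -13673)) = Add(3, 13673) = 13676)
Pow(Add(Add(Add(T, Function('N')(-45, 58)), -8137), I), Rational(1, 2)) = Pow(Add(Add(Add(-1009, Add(9, 58)), -8137), 13676), Rational(1, 2)) = Pow(Add(Add(Add(-1009, 67), -8137), 13676), Rational(1, 2)) = Pow(Add(Add(-942, -8137), 13676), Rational(1, 2)) = Pow(Add(-9079, 13676), Rational(1, 2)) = Pow(4597, Rational(1, 2))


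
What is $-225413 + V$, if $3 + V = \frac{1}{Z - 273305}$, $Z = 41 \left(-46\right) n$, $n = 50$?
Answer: $- \frac{82864048681}{367605} \approx -2.2542 \cdot 10^{5}$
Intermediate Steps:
$Z = -94300$ ($Z = 41 \left(-46\right) 50 = \left(-1886\right) 50 = -94300$)
$V = - \frac{1102816}{367605}$ ($V = -3 + \frac{1}{-94300 - 273305} = -3 + \frac{1}{-367605} = -3 - \frac{1}{367605} = - \frac{1102816}{367605} \approx -3.0$)
$-225413 + V = -225413 - \frac{1102816}{367605} = - \frac{82864048681}{367605}$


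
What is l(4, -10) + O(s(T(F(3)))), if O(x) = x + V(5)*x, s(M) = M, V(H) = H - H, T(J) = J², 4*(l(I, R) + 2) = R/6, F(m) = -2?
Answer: 19/12 ≈ 1.5833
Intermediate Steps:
l(I, R) = -2 + R/24 (l(I, R) = -2 + (R/6)/4 = -2 + R/24)
V(H) = 0
O(x) = x (O(x) = x + 0*x = x + 0 = x)
l(4, -10) + O(s(T(F(3)))) = (-2 + (1/24)*(-10)) + (-2)² = (-2 - 5/12) + 4 = -29/12 + 4 = 19/12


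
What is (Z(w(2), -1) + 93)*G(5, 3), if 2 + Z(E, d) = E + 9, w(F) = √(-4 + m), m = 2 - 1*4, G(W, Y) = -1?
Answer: -100 - I*√6 ≈ -100.0 - 2.4495*I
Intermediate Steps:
m = -2 (m = 2 - 4 = -2)
w(F) = I*√6 (w(F) = √(-4 - 2) = √(-6) = I*√6)
Z(E, d) = 7 + E (Z(E, d) = -2 + (E + 9) = -2 + (9 + E) = 7 + E)
(Z(w(2), -1) + 93)*G(5, 3) = ((7 + I*√6) + 93)*(-1) = (100 + I*√6)*(-1) = -100 - I*√6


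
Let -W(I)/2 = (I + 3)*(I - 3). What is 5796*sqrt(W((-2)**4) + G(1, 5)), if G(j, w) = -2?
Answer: 23184*I*sqrt(31) ≈ 1.2908e+5*I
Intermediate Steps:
W(I) = -2*(-3 + I)*(3 + I) (W(I) = -2*(I + 3)*(I - 3) = -2*(3 + I)*(-3 + I) = -2*(-3 + I)*(3 + I))
5796*sqrt(W((-2)**4) + G(1, 5)) = 5796*sqrt((18 - 2*((-2)**4)**2) - 2) = 5796*sqrt((18 - 2*16**2) - 2) = 5796*sqrt((18 - 2*256) - 2) = 5796*sqrt((18 - 512) - 2) = 5796*sqrt(-494 - 2) = 5796*sqrt(-496) = 5796*(4*I*sqrt(31)) = 23184*I*sqrt(31)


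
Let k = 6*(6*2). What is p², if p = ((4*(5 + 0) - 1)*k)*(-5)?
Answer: 46785600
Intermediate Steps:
k = 72 (k = 6*12 = 72)
p = -6840 (p = ((4*(5 + 0) - 1)*72)*(-5) = ((4*5 - 1)*72)*(-5) = ((20 - 1)*72)*(-5) = (19*72)*(-5) = 1368*(-5) = -6840)
p² = (-6840)² = 46785600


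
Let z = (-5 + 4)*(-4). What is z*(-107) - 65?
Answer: -493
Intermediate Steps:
z = 4 (z = -1*(-4) = 4)
z*(-107) - 65 = 4*(-107) - 65 = -428 - 65 = -493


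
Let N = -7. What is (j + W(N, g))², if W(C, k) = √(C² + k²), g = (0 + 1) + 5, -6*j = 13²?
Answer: 31621/36 - 169*√85/3 ≈ 358.99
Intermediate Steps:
j = -169/6 (j = -⅙*13² = -⅙*169 = -169/6 ≈ -28.167)
g = 6 (g = 1 + 5 = 6)
(j + W(N, g))² = (-169/6 + √((-7)² + 6²))² = (-169/6 + √(49 + 36))² = (-169/6 + √85)²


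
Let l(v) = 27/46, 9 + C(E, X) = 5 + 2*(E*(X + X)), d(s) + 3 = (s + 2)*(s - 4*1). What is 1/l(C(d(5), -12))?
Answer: 46/27 ≈ 1.7037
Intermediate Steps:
d(s) = -3 + (-4 + s)*(2 + s) (d(s) = -3 + (s + 2)*(s - 4*1) = -3 + (2 + s)*(s - 4) = -3 + (2 + s)*(-4 + s) = -3 + (-4 + s)*(2 + s))
C(E, X) = -4 + 4*E*X (C(E, X) = -9 + (5 + 2*(E*(X + X))) = -9 + (5 + 2*(E*(2*X))) = -9 + (5 + 2*(2*E*X)) = -9 + (5 + 4*E*X) = -4 + 4*E*X)
l(v) = 27/46 (l(v) = 27*(1/46) = 27/46)
1/l(C(d(5), -12)) = 1/(27/46) = 46/27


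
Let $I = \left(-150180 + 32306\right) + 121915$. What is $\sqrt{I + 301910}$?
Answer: $\sqrt{305951} \approx 553.13$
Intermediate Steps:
$I = 4041$ ($I = -117874 + 121915 = 4041$)
$\sqrt{I + 301910} = \sqrt{4041 + 301910} = \sqrt{305951}$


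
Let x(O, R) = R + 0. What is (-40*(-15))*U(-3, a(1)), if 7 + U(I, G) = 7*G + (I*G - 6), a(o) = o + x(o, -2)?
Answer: -10200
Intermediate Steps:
x(O, R) = R
a(o) = -2 + o (a(o) = o - 2 = -2 + o)
U(I, G) = -13 + 7*G + G*I (U(I, G) = -7 + (7*G + (I*G - 6)) = -7 + (7*G + (G*I - 6)) = -7 + (7*G + (-6 + G*I)) = -7 + (-6 + 7*G + G*I) = -13 + 7*G + G*I)
(-40*(-15))*U(-3, a(1)) = (-40*(-15))*(-13 + 7*(-2 + 1) + (-2 + 1)*(-3)) = 600*(-13 + 7*(-1) - 1*(-3)) = 600*(-13 - 7 + 3) = 600*(-17) = -10200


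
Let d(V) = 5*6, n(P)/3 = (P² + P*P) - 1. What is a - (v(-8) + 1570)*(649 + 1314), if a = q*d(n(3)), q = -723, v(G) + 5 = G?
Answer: -3078081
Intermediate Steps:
v(G) = -5 + G
n(P) = -3 + 6*P² (n(P) = 3*((P² + P*P) - 1) = 3*((P² + P²) - 1) = 3*(2*P² - 1) = 3*(-1 + 2*P²) = -3 + 6*P²)
d(V) = 30
a = -21690 (a = -723*30 = -21690)
a - (v(-8) + 1570)*(649 + 1314) = -21690 - ((-5 - 8) + 1570)*(649 + 1314) = -21690 - (-13 + 1570)*1963 = -21690 - 1557*1963 = -21690 - 1*3056391 = -21690 - 3056391 = -3078081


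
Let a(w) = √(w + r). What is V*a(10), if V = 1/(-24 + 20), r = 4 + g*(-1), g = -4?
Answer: -3*√2/4 ≈ -1.0607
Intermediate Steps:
r = 8 (r = 4 - 4*(-1) = 4 + 4 = 8)
a(w) = √(8 + w) (a(w) = √(w + 8) = √(8 + w))
V = -¼ (V = 1/(-4) = -¼ ≈ -0.25000)
V*a(10) = -√(8 + 10)/4 = -3*√2/4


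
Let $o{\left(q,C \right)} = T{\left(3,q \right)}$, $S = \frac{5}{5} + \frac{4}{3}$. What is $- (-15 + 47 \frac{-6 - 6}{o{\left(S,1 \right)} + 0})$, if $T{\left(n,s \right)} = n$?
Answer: $203$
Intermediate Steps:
$S = \frac{7}{3}$ ($S = 5 \cdot \frac{1}{5} + 4 \cdot \frac{1}{3} = 1 + \frac{4}{3} = \frac{7}{3} \approx 2.3333$)
$o{\left(q,C \right)} = 3$
$- (-15 + 47 \frac{-6 - 6}{o{\left(S,1 \right)} + 0}) = - (-15 + 47 \frac{-6 - 6}{3 + 0}) = - (-15 + 47 \left(- \frac{12}{3}\right)) = - (-15 + 47 \left(\left(-12\right) \frac{1}{3}\right)) = - (-15 + 47 \left(-4\right)) = - (-15 - 188) = \left(-1\right) \left(-203\right) = 203$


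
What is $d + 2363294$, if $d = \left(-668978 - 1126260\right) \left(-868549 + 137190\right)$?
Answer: $1312965831736$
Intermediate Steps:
$d = 1312963468442$ ($d = \left(-1795238\right) \left(-731359\right) = 1312963468442$)
$d + 2363294 = 1312963468442 + 2363294 = 1312965831736$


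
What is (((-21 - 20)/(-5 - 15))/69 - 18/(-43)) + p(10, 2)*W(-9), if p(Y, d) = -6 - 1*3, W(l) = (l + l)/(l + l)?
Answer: -507457/59340 ≈ -8.5517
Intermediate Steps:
W(l) = 1 (W(l) = (2*l)/((2*l)) = (2*l)*(1/(2*l)) = 1)
p(Y, d) = -9 (p(Y, d) = -6 - 3 = -9)
(((-21 - 20)/(-5 - 15))/69 - 18/(-43)) + p(10, 2)*W(-9) = (((-21 - 20)/(-5 - 15))/69 - 18/(-43)) - 9*1 = (-41/(-20)*(1/69) - 18*(-1/43)) - 9 = (-41*(-1/20)*(1/69) + 18/43) - 9 = ((41/20)*(1/69) + 18/43) - 9 = (41/1380 + 18/43) - 9 = 26603/59340 - 9 = -507457/59340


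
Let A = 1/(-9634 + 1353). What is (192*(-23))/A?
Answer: 36568896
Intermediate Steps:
A = -1/8281 (A = 1/(-8281) = -1/8281 ≈ -0.00012076)
(192*(-23))/A = (192*(-23))/(-1/8281) = -4416*(-8281) = 36568896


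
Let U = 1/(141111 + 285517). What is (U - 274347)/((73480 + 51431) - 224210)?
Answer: 117044111915/42363733772 ≈ 2.7628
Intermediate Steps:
U = 1/426628 ≈ 2.3440e-6
(U - 274347)/((73480 + 51431) - 224210) = (1/426628 - 274347)/((73480 + 51431) - 224210) = -117044111915/(426628*(124911 - 224210)) = -117044111915/426628/(-99299) = -117044111915/426628*(-1/99299) = 117044111915/42363733772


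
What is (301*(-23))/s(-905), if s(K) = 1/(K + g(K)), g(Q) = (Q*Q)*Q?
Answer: 5131455883190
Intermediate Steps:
g(Q) = Q**3 (g(Q) = Q**2*Q = Q**3)
s(K) = 1/(K + K**3)
(301*(-23))/s(-905) = (301*(-23))/(1/(-905 + (-905)**3)) = -6923/(1/(-905 - 741217625)) = -6923/(1/(-741218530)) = -6923/(-1/741218530) = -6923*(-741218530) = 5131455883190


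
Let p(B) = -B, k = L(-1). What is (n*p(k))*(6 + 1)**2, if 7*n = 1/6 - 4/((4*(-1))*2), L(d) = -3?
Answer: 14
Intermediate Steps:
k = -3
n = 2/21 (n = (1/6 - 4/((4*(-1))*2))/7 = (1*(1/6) - 4/((-4*2)))/7 = (1/6 - 4/(-8))/7 = (1/6 - 4*(-1/8))/7 = (1/6 + 1/2)/7 = (1/7)*(2/3) = 2/21 ≈ 0.095238)
(n*p(k))*(6 + 1)**2 = (2*(-1*(-3))/21)*(6 + 1)**2 = ((2/21)*3)*7**2 = (2/7)*49 = 14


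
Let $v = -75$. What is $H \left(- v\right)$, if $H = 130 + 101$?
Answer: $17325$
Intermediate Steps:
$H = 231$
$H \left(- v\right) = 231 \left(\left(-1\right) \left(-75\right)\right) = 231 \cdot 75 = 17325$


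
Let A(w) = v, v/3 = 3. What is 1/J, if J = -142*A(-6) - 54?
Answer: -1/1332 ≈ -0.00075075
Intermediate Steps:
v = 9 (v = 3*3 = 9)
A(w) = 9
J = -1332 (J = -142*9 - 54 = -1278 - 54 = -1332)
1/J = 1/(-1332) = -1/1332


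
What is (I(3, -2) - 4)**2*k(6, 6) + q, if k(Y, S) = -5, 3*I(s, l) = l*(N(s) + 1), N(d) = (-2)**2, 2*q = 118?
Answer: -1889/9 ≈ -209.89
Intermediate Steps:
q = 59 (q = (1/2)*118 = 59)
N(d) = 4
I(s, l) = 5*l/3 (I(s, l) = (l*(4 + 1))/3 = (l*5)/3 = (5*l)/3 = 5*l/3)
(I(3, -2) - 4)**2*k(6, 6) + q = ((5/3)*(-2) - 4)**2*(-5) + 59 = (-10/3 - 4)**2*(-5) + 59 = (-22/3)**2*(-5) + 59 = (484/9)*(-5) + 59 = -2420/9 + 59 = -1889/9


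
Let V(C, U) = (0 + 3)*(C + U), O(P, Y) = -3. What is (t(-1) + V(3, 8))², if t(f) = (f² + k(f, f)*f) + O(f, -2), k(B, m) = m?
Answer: 1024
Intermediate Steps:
V(C, U) = 3*C + 3*U (V(C, U) = 3*(C + U) = 3*C + 3*U)
t(f) = -3 + 2*f² (t(f) = (f² + f*f) - 3 = (f² + f²) - 3 = 2*f² - 3 = -3 + 2*f²)
(t(-1) + V(3, 8))² = ((-3 + 2*(-1)²) + (3*3 + 3*8))² = ((-3 + 2*1) + (9 + 24))² = ((-3 + 2) + 33)² = (-1 + 33)² = 32² = 1024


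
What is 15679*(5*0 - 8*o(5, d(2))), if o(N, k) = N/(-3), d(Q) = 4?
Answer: 627160/3 ≈ 2.0905e+5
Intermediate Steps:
o(N, k) = -N/3 (o(N, k) = N*(-⅓) = -N/3)
15679*(5*0 - 8*o(5, d(2))) = 15679*(5*0 - (-8)*5/3) = 15679*(0 - 8*(-5/3)) = 15679*(0 + 40/3) = 15679*(40/3) = 627160/3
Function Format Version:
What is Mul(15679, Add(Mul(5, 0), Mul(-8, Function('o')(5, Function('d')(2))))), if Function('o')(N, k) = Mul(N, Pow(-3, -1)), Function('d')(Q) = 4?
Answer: Rational(627160, 3) ≈ 2.0905e+5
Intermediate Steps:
Function('o')(N, k) = Mul(Rational(-1, 3), N) (Function('o')(N, k) = Mul(N, Rational(-1, 3)) = Mul(Rational(-1, 3), N))
Mul(15679, Add(Mul(5, 0), Mul(-8, Function('o')(5, Function('d')(2))))) = Mul(15679, Add(Mul(5, 0), Mul(-8, Mul(Rational(-1, 3), 5)))) = Mul(15679, Add(0, Mul(-8, Rational(-5, 3)))) = Mul(15679, Add(0, Rational(40, 3))) = Mul(15679, Rational(40, 3)) = Rational(627160, 3)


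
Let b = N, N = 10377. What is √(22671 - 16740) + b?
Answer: 10377 + 3*√659 ≈ 10454.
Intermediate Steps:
b = 10377
√(22671 - 16740) + b = √(22671 - 16740) + 10377 = √5931 + 10377 = 3*√659 + 10377 = 10377 + 3*√659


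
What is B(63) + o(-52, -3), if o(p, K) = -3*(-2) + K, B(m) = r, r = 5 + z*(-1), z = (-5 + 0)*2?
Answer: 18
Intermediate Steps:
z = -10 (z = -5*2 = -10)
r = 15 (r = 5 - 10*(-1) = 5 + 10 = 15)
B(m) = 15
o(p, K) = 6 + K
B(63) + o(-52, -3) = 15 + (6 - 3) = 15 + 3 = 18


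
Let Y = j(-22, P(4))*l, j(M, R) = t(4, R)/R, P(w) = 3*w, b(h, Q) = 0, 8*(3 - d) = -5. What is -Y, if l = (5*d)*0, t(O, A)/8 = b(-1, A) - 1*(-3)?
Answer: 0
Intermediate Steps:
d = 29/8 (d = 3 - 1/8*(-5) = 3 + 5/8 = 29/8 ≈ 3.6250)
t(O, A) = 24 (t(O, A) = 8*(0 - 1*(-3)) = 8*(0 + 3) = 8*3 = 24)
l = 0 (l = (5*(29/8))*0 = (145/8)*0 = 0)
j(M, R) = 24/R
Y = 0 (Y = (24/((3*4)))*0 = (24/12)*0 = (24*(1/12))*0 = 2*0 = 0)
-Y = -1*0 = 0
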